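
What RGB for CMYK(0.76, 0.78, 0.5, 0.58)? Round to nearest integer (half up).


R = 255 × (1-C) × (1-K) = 255 × 0.24 × 0.42 = 25.704 → 26
G = 255 × (1-M) × (1-K) = 255 × 0.22 × 0.42 = 23.562 → 24
B = 255 × (1-Y) × (1-K) = 255 × 0.50 × 0.42 = 53.55 → 54
= RGB(26, 24, 54)


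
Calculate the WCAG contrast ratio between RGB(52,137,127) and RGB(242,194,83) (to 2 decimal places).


Linearize each sRGB channel c=v/255: c/12.92 if c ≤ 0.04045 else ((c+0.055)/1.055)^2.4
L = 0.2126×R_lin + 0.7152×G_lin + 0.0722×B_lin
Color 1 (52,137,127):
  R=52: 52/255≈0.2039 > 0.04045 → ((0.2039+0.055)/1.055)^2.4 ≈ 0.03434
  G=137: 137/255≈0.5373 > 0.04045 → ((0.5373+0.055)/1.055)^2.4 ≈ 0.25016
  B=127: 127/255≈0.4980 > 0.04045 → ((0.4980+0.055)/1.055)^2.4 ≈ 0.21223
  L1 = 0.2126×0.03434 + 0.7152×0.25016 + 0.0722×0.21223 ≈ 0.20154
Color 2 (242,194,83):
  R=242: 242/255≈0.9490 > 0.04045 → ((0.9490+0.055)/1.055)^2.4 ≈ 0.88792
  G=194: 194/255≈0.7608 > 0.04045 → ((0.7608+0.055)/1.055)^2.4 ≈ 0.53948
  B=83: 83/255≈0.3255 > 0.04045 → ((0.3255+0.055)/1.055)^2.4 ≈ 0.08650
  L2 = 0.2126×0.88792 + 0.7152×0.53948 + 0.0722×0.08650 ≈ 0.58085
Lighter = 0.58085, Darker = 0.20154
Ratio = (L_lighter + 0.05) / (L_darker + 0.05)
Ratio = (0.58085 + 0.05) / (0.20154 + 0.05) = 0.63085 / 0.25154 ≈ 2.5080
Ratio ≈ 2.51:1


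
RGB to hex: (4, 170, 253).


R = 4 → 04 (hex)
G = 170 → AA (hex)
B = 253 → FD (hex)
Hex = #04AAFD


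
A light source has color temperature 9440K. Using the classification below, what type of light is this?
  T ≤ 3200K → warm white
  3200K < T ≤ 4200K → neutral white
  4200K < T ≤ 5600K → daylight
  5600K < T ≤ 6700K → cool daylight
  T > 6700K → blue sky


Temperature: 9440K
9440K > 6700K → blue sky
Classification: blue sky


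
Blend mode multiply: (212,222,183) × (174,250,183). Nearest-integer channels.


Multiply: C = A×B/255, rounded to nearest integer
R: 212×174/255 = 36888/255 ≈ 144.659 → 145
G: 222×250/255 = 55500/255 ≈ 217.647 → 218
B: 183×183/255 = 33489/255 ≈ 131.329 → 131
= RGB(145, 218, 131)


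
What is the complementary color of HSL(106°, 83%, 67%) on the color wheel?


Complement = opposite side of color wheel = hue + 180°
H' = (106 + 180) mod 360 = 286°
S and L unchanged.
= HSL(286°, 83%, 67%)


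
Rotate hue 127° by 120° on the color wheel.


New hue = (H + rotation) mod 360
New hue = (127 + 120) mod 360
= 247 mod 360
= 247°


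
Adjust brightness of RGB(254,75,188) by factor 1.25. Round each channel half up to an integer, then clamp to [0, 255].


Multiply each channel by 1.25, round half up, clamp to [0, 255]
R: 254×1.25 = 317.5 → round → 318 → clamp → 255
G: 75×1.25 = 93.75 → round → 94
B: 188×1.25 = 235
= RGB(255, 94, 235)


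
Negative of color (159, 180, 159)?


Invert: (255-R, 255-G, 255-B)
R: 255-159 = 96
G: 255-180 = 75
B: 255-159 = 96
= RGB(96, 75, 96)


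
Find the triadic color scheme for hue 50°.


Triadic: equally spaced at 120° intervals
H1 = 50°
H2 = (50 + 120) mod 360 = 170°
H3 = (50 + 240) mod 360 = 290°
Triadic = 50°, 170°, 290°


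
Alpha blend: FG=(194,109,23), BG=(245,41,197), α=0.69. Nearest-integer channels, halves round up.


C = α×F + (1-α)×B, with 1-α = 0.31
R: 0.69×194 + 0.31×245 = 133.86 + 75.95 = 209.81 → 210
G: 0.69×109 + 0.31×41 = 75.21 + 12.71 = 87.92 → 88
B: 0.69×23 + 0.31×197 = 15.87 + 61.07 = 76.94 → 77
= RGB(210, 88, 77)


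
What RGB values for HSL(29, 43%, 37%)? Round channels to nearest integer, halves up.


H=29°, S=0.43, L=0.37
C = (1-|2L-1|)×S = (1-|-0.26|)×0.43 = 0.3182
H' = H/60 = 29/60 ≈ 0.4833; X = C×(1-|H' mod 2 - 1|) ≈ 0.1538
m = L - C/2 = 0.37 - 0.1591 = 0.2109
Sector ⌊H'⌋ = 0 → (R',G',B') = (0.3182, ≈0.1538, 0.0)
RGB = ((R'+m)×255, (G'+m)×255, (B'+m)×255) = (134.9205, 92.99765, 53.7795)
Round half up → RGB(135, 93, 54)


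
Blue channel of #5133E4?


Color: #5133E4
R = 51 = 81
G = 33 = 51
B = E4 = 228
Blue = 228


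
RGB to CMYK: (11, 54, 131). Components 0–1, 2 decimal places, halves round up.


R'=11/255≈0.0431, G'=54/255≈0.2118, B'=131/255≈0.5137
K = 1 - max(R',G',B') = 1 - 131/255 = 124/255 = 0.48627… → 0.49
(1-R'-K)/(1-K) simplifies to (max-R)/max with max = 131:
C = (131-11)/131 = 120/131 = 0.91603… → 0.92
M = (131-54)/131 = 77/131 = 0.58778… → 0.59
Y = (131-131)/131 = 0/131 = 0 → 0.00
= CMYK(0.92, 0.59, 0.00, 0.49)


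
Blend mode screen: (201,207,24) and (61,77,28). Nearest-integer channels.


Screen: C = 255 - (255-A)×(255-B)/255, rounded to nearest integer
R: 255 - (255-201)×(255-61)/255 = 255 - 10476/255 ≈ 255 - 41.082 = 213.918 → 214
G: 255 - (255-207)×(255-77)/255 = 255 - 8544/255 ≈ 255 - 33.506 = 221.494 → 221
B: 255 - (255-24)×(255-28)/255 = 255 - 52437/255 ≈ 255 - 205.635 = 49.365 → 49
= RGB(214, 221, 49)


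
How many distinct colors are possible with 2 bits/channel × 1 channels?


Total bits = 2 bits/channel × 1 channels = 2 bits
Distinct colors = 2^2
= 4 colors


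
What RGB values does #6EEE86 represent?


6E → 110 (R)
EE → 238 (G)
86 → 134 (B)
= RGB(110, 238, 134)


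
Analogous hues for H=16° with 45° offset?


Base hue: 16°
Left analog: (16 - 45) mod 360 = 331°
Right analog: (16 + 45) mod 360 = 61°
Analogous hues = 331° and 61°


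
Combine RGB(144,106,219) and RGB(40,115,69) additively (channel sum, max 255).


Additive: each channel = min(255, C₁+C₂)
R: 144+40 = 184 → 184
G: 106+115 = 221 → 221
B: 219+69 = 288 → 255
= RGB(184, 221, 255)


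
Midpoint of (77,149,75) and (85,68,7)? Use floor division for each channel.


Midpoint: each channel = ⌊(C₁+C₂)/2⌋
R: ⌊(77+85)/2⌋ = 81
G: ⌊(149+68)/2⌋ = 108
B: ⌊(75+7)/2⌋ = 41
= RGB(81, 108, 41)


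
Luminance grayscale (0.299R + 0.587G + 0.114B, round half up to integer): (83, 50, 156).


Gray = 0.299×R + 0.587×G + 0.114×B
Gray = 0.299×83 + 0.587×50 + 0.114×156
Gray = 24.817 + 29.350 + 17.784
Gray = 71.951 → round half up → 72
Gray = 72


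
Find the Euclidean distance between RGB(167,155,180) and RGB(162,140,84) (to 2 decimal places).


d = √[(R₁-R₂)² + (G₁-G₂)² + (B₁-B₂)²]
d = √[(167-162)² + (155-140)² + (180-84)²]
d = √[25 + 225 + 9216]
d = √9466
d ≈ 97.29


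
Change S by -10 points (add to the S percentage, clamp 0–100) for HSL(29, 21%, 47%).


Original S = 21%
Adjustment = -10 percentage points
New S = 21 + (-10) = 11
Clamp to [0, 100] → 11
= HSL(29°, 11%, 47%)


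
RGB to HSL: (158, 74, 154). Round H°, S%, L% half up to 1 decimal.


Normalize: R'=158/255≈0.6196, G'=74/255≈0.2902, B'=154/255≈0.6039
Max=158/255, Min=74/255, Δ=Max-Min=84/255
L = (Max+Min)/2 = (158+74)/510 = 232/510 = 0.45490… → L = 45.5%
L ≤ 0.5 → S = Δ/(Max+Min) = 84/(158+74) = 84/232 = 0.36206… → S = 36.2%
(the 1/255 factors cancel in S and H, so raw channel differences can be used)
Max is R' → H = 60 × (((G-B)/Δ) mod 6) = 60 × (((74-154)/84) mod 6)
  (-80)/84 = -0.9523…; negative, so add 6 → 5.0476…
  H = 60 × 5.0476… = 302.857…° → H = 302.9°
= HSL(302.9°, 36.2%, 45.5%)


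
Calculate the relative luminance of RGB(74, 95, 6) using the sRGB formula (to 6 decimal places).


Linearize each channel (sRGB transfer function): c = v/255; c_lin = c/12.92 if c ≤ 0.04045, else ((c+0.055)/1.055)^2.4
  R: 74/255 ≈ 0.290196 > 0.04045 → ((0.290196+0.055)/1.055)^2.4 ≈ 0.068478
  G: 95/255 ≈ 0.372549 > 0.04045 → ((0.372549+0.055)/1.055)^2.4 ≈ 0.114435
  B: 6/255 ≈ 0.023529 ≤ 0.04045 → 0.023529/12.92 ≈ 0.001821
R_lin = 0.068478, G_lin = 0.114435, B_lin = 0.001821
L = 0.2126×R + 0.7152×G + 0.0722×B
L = 0.2126×0.068478 + 0.7152×0.114435 + 0.0722×0.001821
L ≈ 0.096534


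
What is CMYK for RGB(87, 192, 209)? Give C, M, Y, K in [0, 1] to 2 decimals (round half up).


R'=87/255≈0.3412, G'=192/255≈0.7529, B'=209/255≈0.8196
K = 1 - max(R',G',B') = 1 - 209/255 = 46/255 = 0.18039… → 0.18
(1-R'-K)/(1-K) simplifies to (max-R)/max with max = 209:
C = (209-87)/209 = 122/209 = 0.58373… → 0.58
M = (209-192)/209 = 17/209 = 0.08133… → 0.08
Y = (209-209)/209 = 0/209 = 0 → 0.00
= CMYK(0.58, 0.08, 0.00, 0.18)


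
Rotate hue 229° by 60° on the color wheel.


New hue = (H + rotation) mod 360
New hue = (229 + 60) mod 360
= 289 mod 360
= 289°


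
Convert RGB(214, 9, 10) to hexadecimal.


R = 214 → D6 (hex)
G = 9 → 09 (hex)
B = 10 → 0A (hex)
Hex = #D6090A


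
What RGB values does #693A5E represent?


69 → 105 (R)
3A → 58 (G)
5E → 94 (B)
= RGB(105, 58, 94)


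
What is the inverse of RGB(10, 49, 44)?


Invert: (255-R, 255-G, 255-B)
R: 255-10 = 245
G: 255-49 = 206
B: 255-44 = 211
= RGB(245, 206, 211)


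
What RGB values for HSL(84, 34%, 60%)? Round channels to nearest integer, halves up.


H=84°, S=0.34, L=0.60
C = (1-|2L-1|)×S = (1-|0.20|)×0.34 = 0.272
H' = H/60 = 84/60 ≈ 1.4000; X = C×(1-|H' mod 2 - 1|) = 0.1632
m = L - C/2 = 0.60 - 0.136 = 0.464
Sector ⌊H'⌋ = 1 → (R',G',B') = (0.1632, 0.272, 0.0)
RGB = ((R'+m)×255, (G'+m)×255, (B'+m)×255) = (159.936, 187.68, 118.32)
Round half up → RGB(160, 188, 118)


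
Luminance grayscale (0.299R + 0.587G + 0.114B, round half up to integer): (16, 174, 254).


Gray = 0.299×R + 0.587×G + 0.114×B
Gray = 0.299×16 + 0.587×174 + 0.114×254
Gray = 4.784 + 102.138 + 28.956
Gray = 135.878 → round half up → 136
Gray = 136


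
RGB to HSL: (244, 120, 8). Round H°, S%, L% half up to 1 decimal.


Normalize: R'=244/255≈0.9569, G'=120/255≈0.4706, B'=8/255≈0.0314
Max=244/255, Min=8/255, Δ=Max-Min=236/255
L = (Max+Min)/2 = (244+8)/510 = 252/510 = 0.49411… → L = 49.4%
L ≤ 0.5 → S = Δ/(Max+Min) = 236/(244+8) = 236/252 = 0.93650… → S = 93.7%
(the 1/255 factors cancel in S and H, so raw channel differences can be used)
Max is R' → H = 60 × (((G-B)/Δ) mod 6) = 60 × (((120-8)/236) mod 6)
  112/236 = 0.4745…
  H = 60 × 0.4745… = 28.474…° → H = 28.5°
= HSL(28.5°, 93.7%, 49.4%)


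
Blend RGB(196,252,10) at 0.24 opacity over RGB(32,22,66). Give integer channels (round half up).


C = α×F + (1-α)×B, with 1-α = 0.76
R: 0.24×196 + 0.76×32 = 47.04 + 24.32 = 71.36 → 71
G: 0.24×252 + 0.76×22 = 60.48 + 16.72 = 77.20 → 77
B: 0.24×10 + 0.76×66 = 2.40 + 50.16 = 52.56 → 53
= RGB(71, 77, 53)


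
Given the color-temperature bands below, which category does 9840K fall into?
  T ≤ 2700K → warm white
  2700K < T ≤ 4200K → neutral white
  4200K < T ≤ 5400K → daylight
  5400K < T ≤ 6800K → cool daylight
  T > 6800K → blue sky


Temperature: 9840K
9840K > 6800K → blue sky
Classification: blue sky


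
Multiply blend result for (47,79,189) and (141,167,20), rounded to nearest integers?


Multiply: C = A×B/255, rounded to nearest integer
R: 47×141/255 = 6627/255 ≈ 25.988 → 26
G: 79×167/255 = 13193/255 ≈ 51.737 → 52
B: 189×20/255 = 3780/255 ≈ 14.824 → 15
= RGB(26, 52, 15)


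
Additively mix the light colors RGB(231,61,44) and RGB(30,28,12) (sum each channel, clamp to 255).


Additive: each channel = min(255, C₁+C₂)
R: 231+30 = 261 → 255
G: 61+28 = 89 → 89
B: 44+12 = 56 → 56
= RGB(255, 89, 56)


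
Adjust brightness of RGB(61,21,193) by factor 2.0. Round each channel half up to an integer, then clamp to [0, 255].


Multiply each channel by 2.0, round half up, clamp to [0, 255]
R: 61×2.0 = 122
G: 21×2.0 = 42
B: 193×2.0 = 386 → clamp → 255
= RGB(122, 42, 255)


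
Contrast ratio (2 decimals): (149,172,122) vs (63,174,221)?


Linearize each sRGB channel c=v/255: c/12.92 if c ≤ 0.04045 else ((c+0.055)/1.055)^2.4
L = 0.2126×R_lin + 0.7152×G_lin + 0.0722×B_lin
Color 1 (149,172,122):
  R=149: 149/255≈0.5843 > 0.04045 → ((0.5843+0.055)/1.055)^2.4 ≈ 0.30054
  G=172: 172/255≈0.6745 > 0.04045 → ((0.6745+0.055)/1.055)^2.4 ≈ 0.41254
  B=122: 122/255≈0.4784 > 0.04045 → ((0.4784+0.055)/1.055)^2.4 ≈ 0.19462
  L1 = 0.2126×0.30054 + 0.7152×0.41254 + 0.0722×0.19462 ≈ 0.37300
Color 2 (63,174,221):
  R=63: 63/255≈0.2471 > 0.04045 → ((0.2471+0.055)/1.055)^2.4 ≈ 0.04971
  G=174: 174/255≈0.6824 > 0.04045 → ((0.6824+0.055)/1.055)^2.4 ≈ 0.42327
  B=221: 221/255≈0.8667 > 0.04045 → ((0.8667+0.055)/1.055)^2.4 ≈ 0.72306
  L2 = 0.2126×0.04971 + 0.7152×0.42327 + 0.0722×0.72306 ≈ 0.36549
Lighter = 0.37300, Darker = 0.36549
Ratio = (L_lighter + 0.05) / (L_darker + 0.05)
Ratio = (0.37300 + 0.05) / (0.36549 + 0.05) = 0.42300 / 0.41549 ≈ 1.0181
Ratio ≈ 1.02:1


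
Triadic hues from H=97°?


Triadic: equally spaced at 120° intervals
H1 = 97°
H2 = (97 + 120) mod 360 = 217°
H3 = (97 + 240) mod 360 = 337°
Triadic = 97°, 217°, 337°


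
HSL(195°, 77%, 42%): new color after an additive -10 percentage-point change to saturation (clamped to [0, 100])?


Original S = 77%
Adjustment = -10 percentage points
New S = 77 + (-10) = 67
Clamp to [0, 100] → 67
= HSL(195°, 67%, 42%)


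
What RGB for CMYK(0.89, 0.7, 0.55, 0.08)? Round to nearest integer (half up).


R = 255 × (1-C) × (1-K) = 255 × 0.11 × 0.92 = 25.806 → 26
G = 255 × (1-M) × (1-K) = 255 × 0.30 × 0.92 = 70.38 → 70
B = 255 × (1-Y) × (1-K) = 255 × 0.45 × 0.92 = 105.57 → 106
= RGB(26, 70, 106)


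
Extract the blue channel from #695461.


Color: #695461
R = 69 = 105
G = 54 = 84
B = 61 = 97
Blue = 97


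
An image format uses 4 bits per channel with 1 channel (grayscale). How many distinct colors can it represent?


Total bits = 4 bits/channel × 1 channels = 4 bits
Distinct colors = 2^4
= 16 colors


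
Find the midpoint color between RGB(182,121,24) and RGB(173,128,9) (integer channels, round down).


Midpoint: each channel = ⌊(C₁+C₂)/2⌋
R: ⌊(182+173)/2⌋ = 177
G: ⌊(121+128)/2⌋ = 124
B: ⌊(24+9)/2⌋ = 16
= RGB(177, 124, 16)


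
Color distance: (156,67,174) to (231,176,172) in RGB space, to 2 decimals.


d = √[(R₁-R₂)² + (G₁-G₂)² + (B₁-B₂)²]
d = √[(156-231)² + (67-176)² + (174-172)²]
d = √[5625 + 11881 + 4]
d = √17510
d ≈ 132.33


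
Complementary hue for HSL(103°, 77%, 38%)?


Complement = opposite side of color wheel = hue + 180°
H' = (103 + 180) mod 360 = 283°
S and L unchanged.
= HSL(283°, 77%, 38%)


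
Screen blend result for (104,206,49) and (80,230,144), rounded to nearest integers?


Screen: C = 255 - (255-A)×(255-B)/255, rounded to nearest integer
R: 255 - (255-104)×(255-80)/255 = 255 - 26425/255 ≈ 255 - 103.627 = 151.373 → 151
G: 255 - (255-206)×(255-230)/255 = 255 - 1225/255 ≈ 255 - 4.804 = 250.196 → 250
B: 255 - (255-49)×(255-144)/255 = 255 - 22866/255 ≈ 255 - 89.671 = 165.329 → 165
= RGB(151, 250, 165)


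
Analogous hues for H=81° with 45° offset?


Base hue: 81°
Left analog: (81 - 45) mod 360 = 36°
Right analog: (81 + 45) mod 360 = 126°
Analogous hues = 36° and 126°


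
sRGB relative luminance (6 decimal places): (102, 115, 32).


Linearize each channel (sRGB transfer function): c = v/255; c_lin = c/12.92 if c ≤ 0.04045, else ((c+0.055)/1.055)^2.4
  R: 102/255 ≈ 0.400000 > 0.04045 → ((0.400000+0.055)/1.055)^2.4 ≈ 0.132868
  G: 115/255 ≈ 0.450980 > 0.04045 → ((0.450980+0.055)/1.055)^2.4 ≈ 0.171441
  B: 32/255 ≈ 0.125490 > 0.04045 → ((0.125490+0.055)/1.055)^2.4 ≈ 0.014444
R_lin = 0.132868, G_lin = 0.171441, B_lin = 0.014444
L = 0.2126×R + 0.7152×G + 0.0722×B
L = 0.2126×0.132868 + 0.7152×0.171441 + 0.0722×0.014444
L ≈ 0.151905


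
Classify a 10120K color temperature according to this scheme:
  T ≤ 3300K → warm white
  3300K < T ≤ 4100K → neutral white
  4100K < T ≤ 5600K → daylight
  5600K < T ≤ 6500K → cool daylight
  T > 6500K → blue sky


Temperature: 10120K
10120K > 6500K → blue sky
Classification: blue sky


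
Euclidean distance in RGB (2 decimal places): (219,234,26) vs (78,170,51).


d = √[(R₁-R₂)² + (G₁-G₂)² + (B₁-B₂)²]
d = √[(219-78)² + (234-170)² + (26-51)²]
d = √[19881 + 4096 + 625]
d = √24602
d ≈ 156.85


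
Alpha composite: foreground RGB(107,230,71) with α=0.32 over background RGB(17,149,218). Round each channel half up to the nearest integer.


C = α×F + (1-α)×B, with 1-α = 0.68
R: 0.32×107 + 0.68×17 = 34.24 + 11.56 = 45.80 → 46
G: 0.32×230 + 0.68×149 = 73.60 + 101.32 = 174.92 → 175
B: 0.32×71 + 0.68×218 = 22.72 + 148.24 = 170.96 → 171
= RGB(46, 175, 171)


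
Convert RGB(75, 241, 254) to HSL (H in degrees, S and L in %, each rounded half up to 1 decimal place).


Normalize: R'=75/255≈0.2941, G'=241/255≈0.9451, B'=254/255≈0.9961
Max=254/255, Min=75/255, Δ=Max-Min=179/255
L = (Max+Min)/2 = (254+75)/510 = 329/510 = 0.64509… → L = 64.5%
L > 0.5 → S = Δ/(2-Max-Min) = 179/(510-254-75) = 179/181 = 0.98895… → S = 98.9%
(the 1/255 factors cancel in S and H, so raw channel differences can be used)
Max is B' → H = 60 × ((R-G)/Δ + 4) = 60 × ((75-241)/179 + 4)
  -166/179 + 4 = -0.9273… + 4 = 3.0726…
  H = 60 × 3.0726… = 184.357…° → H = 184.4°
= HSL(184.4°, 98.9%, 64.5%)


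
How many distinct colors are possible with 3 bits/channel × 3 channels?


Total bits = 3 bits/channel × 3 channels = 9 bits
Distinct colors = 2^9
= 512 colors


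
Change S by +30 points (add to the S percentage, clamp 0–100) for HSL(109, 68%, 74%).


Original S = 68%
Adjustment = +30 percentage points
New S = 68 + (30) = 98
Clamp to [0, 100] → 98
= HSL(109°, 98%, 74%)


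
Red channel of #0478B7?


Color: #0478B7
R = 04 = 4
G = 78 = 120
B = B7 = 183
Red = 4


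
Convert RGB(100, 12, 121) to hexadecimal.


R = 100 → 64 (hex)
G = 12 → 0C (hex)
B = 121 → 79 (hex)
Hex = #640C79


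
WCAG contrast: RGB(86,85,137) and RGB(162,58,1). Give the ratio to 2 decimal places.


Linearize each sRGB channel c=v/255: c/12.92 if c ≤ 0.04045 else ((c+0.055)/1.055)^2.4
L = 0.2126×R_lin + 0.7152×G_lin + 0.0722×B_lin
Color 1 (86,85,137):
  R=86: 86/255≈0.3373 > 0.04045 → ((0.3373+0.055)/1.055)^2.4 ≈ 0.09306
  G=85: 85/255≈0.3333 > 0.04045 → ((0.3333+0.055)/1.055)^2.4 ≈ 0.09084
  B=137: 137/255≈0.5373 > 0.04045 → ((0.5373+0.055)/1.055)^2.4 ≈ 0.25016
  L1 = 0.2126×0.09306 + 0.7152×0.09084 + 0.0722×0.25016 ≈ 0.10282
Color 2 (162,58,1):
  R=162: 162/255≈0.6353 > 0.04045 → ((0.6353+0.055)/1.055)^2.4 ≈ 0.36131
  G=58: 58/255≈0.2275 > 0.04045 → ((0.2275+0.055)/1.055)^2.4 ≈ 0.04231
  B=1: 1/255≈0.0039 ≤ 0.04045 → 0.0039/12.92 ≈ 0.00030
  L2 = 0.2126×0.36131 + 0.7152×0.04231 + 0.0722×0.00030 ≈ 0.10710
Lighter = 0.10710, Darker = 0.10282
Ratio = (L_lighter + 0.05) / (L_darker + 0.05)
Ratio = (0.10710 + 0.05) / (0.10282 + 0.05) = 0.15710 / 0.15282 ≈ 1.0280
Ratio ≈ 1.03:1


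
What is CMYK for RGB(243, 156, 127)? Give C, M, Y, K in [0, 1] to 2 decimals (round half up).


R'=243/255≈0.9529, G'=156/255≈0.6118, B'=127/255≈0.4980
K = 1 - max(R',G',B') = 1 - 243/255 = 12/255 = 0.04705… → 0.05
(1-R'-K)/(1-K) simplifies to (max-R)/max with max = 243:
C = (243-243)/243 = 0/243 = 0 → 0.00
M = (243-156)/243 = 87/243 = 0.35802… → 0.36
Y = (243-127)/243 = 116/243 = 0.47736… → 0.48
= CMYK(0.00, 0.36, 0.48, 0.05)


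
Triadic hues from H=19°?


Triadic: equally spaced at 120° intervals
H1 = 19°
H2 = (19 + 120) mod 360 = 139°
H3 = (19 + 240) mod 360 = 259°
Triadic = 19°, 139°, 259°


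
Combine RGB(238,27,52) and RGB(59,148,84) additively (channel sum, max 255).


Additive: each channel = min(255, C₁+C₂)
R: 238+59 = 297 → 255
G: 27+148 = 175 → 175
B: 52+84 = 136 → 136
= RGB(255, 175, 136)


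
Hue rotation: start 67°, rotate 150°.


New hue = (H + rotation) mod 360
New hue = (67 + 150) mod 360
= 217 mod 360
= 217°


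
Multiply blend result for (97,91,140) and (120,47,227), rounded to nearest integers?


Multiply: C = A×B/255, rounded to nearest integer
R: 97×120/255 = 11640/255 ≈ 45.647 → 46
G: 91×47/255 = 4277/255 ≈ 16.773 → 17
B: 140×227/255 = 31780/255 ≈ 124.627 → 125
= RGB(46, 17, 125)


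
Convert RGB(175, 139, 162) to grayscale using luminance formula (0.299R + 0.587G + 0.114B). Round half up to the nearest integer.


Gray = 0.299×R + 0.587×G + 0.114×B
Gray = 0.299×175 + 0.587×139 + 0.114×162
Gray = 52.325 + 81.593 + 18.468
Gray = 152.386 → round half up → 152
Gray = 152


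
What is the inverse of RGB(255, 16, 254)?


Invert: (255-R, 255-G, 255-B)
R: 255-255 = 0
G: 255-16 = 239
B: 255-254 = 1
= RGB(0, 239, 1)


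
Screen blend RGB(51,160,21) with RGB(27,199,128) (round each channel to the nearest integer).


Screen: C = 255 - (255-A)×(255-B)/255, rounded to nearest integer
R: 255 - (255-51)×(255-27)/255 = 255 - 46512/255 ≈ 255 - 182.400 = 72.600 → 73
G: 255 - (255-160)×(255-199)/255 = 255 - 5320/255 ≈ 255 - 20.863 = 234.137 → 234
B: 255 - (255-21)×(255-128)/255 = 255 - 29718/255 ≈ 255 - 116.541 = 138.459 → 138
= RGB(73, 234, 138)


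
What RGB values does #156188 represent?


15 → 21 (R)
61 → 97 (G)
88 → 136 (B)
= RGB(21, 97, 136)


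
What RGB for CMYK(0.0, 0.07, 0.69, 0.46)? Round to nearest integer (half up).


R = 255 × (1-C) × (1-K) = 255 × 1.00 × 0.54 = 137.7 → 138
G = 255 × (1-M) × (1-K) = 255 × 0.93 × 0.54 = 128.061 → 128
B = 255 × (1-Y) × (1-K) = 255 × 0.31 × 0.54 = 42.687 → 43
= RGB(138, 128, 43)


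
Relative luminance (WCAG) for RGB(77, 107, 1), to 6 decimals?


Linearize each channel (sRGB transfer function): c = v/255; c_lin = c/12.92 if c ≤ 0.04045, else ((c+0.055)/1.055)^2.4
  R: 77/255 ≈ 0.301961 > 0.04045 → ((0.301961+0.055)/1.055)^2.4 ≈ 0.074214
  G: 107/255 ≈ 0.419608 > 0.04045 → ((0.419608+0.055)/1.055)^2.4 ≈ 0.147027
  B: 1/255 ≈ 0.003922 ≤ 0.04045 → 0.003922/12.92 ≈ 0.000304
R_lin = 0.074214, G_lin = 0.147027, B_lin = 0.000304
L = 0.2126×R + 0.7152×G + 0.0722×B
L = 0.2126×0.074214 + 0.7152×0.147027 + 0.0722×0.000304
L ≈ 0.120954


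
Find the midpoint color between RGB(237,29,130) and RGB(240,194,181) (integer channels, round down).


Midpoint: each channel = ⌊(C₁+C₂)/2⌋
R: ⌊(237+240)/2⌋ = 238
G: ⌊(29+194)/2⌋ = 111
B: ⌊(130+181)/2⌋ = 155
= RGB(238, 111, 155)


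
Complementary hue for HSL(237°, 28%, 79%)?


Complement = opposite side of color wheel = hue + 180°
H' = (237 + 180) mod 360 = 57°
S and L unchanged.
= HSL(57°, 28%, 79%)


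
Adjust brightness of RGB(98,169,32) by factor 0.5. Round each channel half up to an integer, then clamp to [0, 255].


Multiply each channel by 0.5, round half up, clamp to [0, 255]
R: 98×0.5 = 49
G: 169×0.5 = 84.5 → round → 85
B: 32×0.5 = 16
= RGB(49, 85, 16)


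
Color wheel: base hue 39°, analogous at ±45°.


Base hue: 39°
Left analog: (39 - 45) mod 360 = 354°
Right analog: (39 + 45) mod 360 = 84°
Analogous hues = 354° and 84°


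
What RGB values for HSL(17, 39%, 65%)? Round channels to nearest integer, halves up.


H=17°, S=0.39, L=0.65
C = (1-|2L-1|)×S = (1-|0.30|)×0.39 = 0.273
H' = H/60 = 17/60 ≈ 0.2833; X = C×(1-|H' mod 2 - 1|) = 0.07735
m = L - C/2 = 0.65 - 0.1365 = 0.5135
Sector ⌊H'⌋ = 0 → (R',G',B') = (0.273, 0.07735, 0.0)
RGB = ((R'+m)×255, (G'+m)×255, (B'+m)×255) = (200.5575, 150.66675, 130.9425)
Round half up → RGB(201, 151, 131)


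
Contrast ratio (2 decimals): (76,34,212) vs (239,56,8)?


Linearize each sRGB channel c=v/255: c/12.92 if c ≤ 0.04045 else ((c+0.055)/1.055)^2.4
L = 0.2126×R_lin + 0.7152×G_lin + 0.0722×B_lin
Color 1 (76,34,212):
  R=76: 76/255≈0.2980 > 0.04045 → ((0.2980+0.055)/1.055)^2.4 ≈ 0.07227
  G=34: 34/255≈0.1333 > 0.04045 → ((0.1333+0.055)/1.055)^2.4 ≈ 0.01600
  B=212: 212/255≈0.8314 > 0.04045 → ((0.8314+0.055)/1.055)^2.4 ≈ 0.65837
  L1 = 0.2126×0.07227 + 0.7152×0.01600 + 0.0722×0.65837 ≈ 0.07434
Color 2 (239,56,8):
  R=239: 239/255≈0.9373 > 0.04045 → ((0.9373+0.055)/1.055)^2.4 ≈ 0.86316
  G=56: 56/255≈0.2196 > 0.04045 → ((0.2196+0.055)/1.055)^2.4 ≈ 0.03955
  B=8: 8/255≈0.0314 ≤ 0.04045 → 0.0314/12.92 ≈ 0.00243
  L2 = 0.2126×0.86316 + 0.7152×0.03955 + 0.0722×0.00243 ≈ 0.21197
Lighter = 0.21197, Darker = 0.07434
Ratio = (L_lighter + 0.05) / (L_darker + 0.05)
Ratio = (0.21197 + 0.05) / (0.07434 + 0.05) = 0.26197 / 0.12434 ≈ 2.1068
Ratio ≈ 2.11:1


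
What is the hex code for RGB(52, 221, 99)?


R = 52 → 34 (hex)
G = 221 → DD (hex)
B = 99 → 63 (hex)
Hex = #34DD63


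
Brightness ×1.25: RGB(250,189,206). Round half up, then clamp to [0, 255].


Multiply each channel by 1.25, round half up, clamp to [0, 255]
R: 250×1.25 = 312.5 → round → 313 → clamp → 255
G: 189×1.25 = 236.25 → round → 236
B: 206×1.25 = 257.5 → round → 258 → clamp → 255
= RGB(255, 236, 255)


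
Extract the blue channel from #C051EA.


Color: #C051EA
R = C0 = 192
G = 51 = 81
B = EA = 234
Blue = 234


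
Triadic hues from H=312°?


Triadic: equally spaced at 120° intervals
H1 = 312°
H2 = (312 + 120) mod 360 = 72°
H3 = (312 + 240) mod 360 = 192°
Triadic = 312°, 72°, 192°


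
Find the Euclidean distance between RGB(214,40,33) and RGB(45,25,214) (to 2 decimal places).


d = √[(R₁-R₂)² + (G₁-G₂)² + (B₁-B₂)²]
d = √[(214-45)² + (40-25)² + (33-214)²]
d = √[28561 + 225 + 32761]
d = √61547
d ≈ 248.09


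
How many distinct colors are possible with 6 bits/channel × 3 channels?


Total bits = 6 bits/channel × 3 channels = 18 bits
Distinct colors = 2^18
= 262,144 colors


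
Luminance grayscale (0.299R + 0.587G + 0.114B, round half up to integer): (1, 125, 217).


Gray = 0.299×R + 0.587×G + 0.114×B
Gray = 0.299×1 + 0.587×125 + 0.114×217
Gray = 0.299 + 73.375 + 24.738
Gray = 98.412 → round half up → 98
Gray = 98


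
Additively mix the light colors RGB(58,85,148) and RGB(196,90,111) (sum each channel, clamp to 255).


Additive: each channel = min(255, C₁+C₂)
R: 58+196 = 254 → 254
G: 85+90 = 175 → 175
B: 148+111 = 259 → 255
= RGB(254, 175, 255)


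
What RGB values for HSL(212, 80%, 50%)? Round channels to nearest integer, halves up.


H=212°, S=0.80, L=0.50
C = (1-|2L-1|)×S = (1-|0.00|)×0.80 = 0.8
H' = H/60 = 212/60 ≈ 3.5333; X = C×(1-|H' mod 2 - 1|) ≈ 0.3733
m = L - C/2 = 0.50 - 0.4 = 0.1
Sector ⌊H'⌋ = 3 → (R',G',B') = (0.0, ≈0.3733, 0.8)
RGB = ((R'+m)×255, (G'+m)×255, (B'+m)×255) = (25.5, 120.7, 229.5)
Round half up → RGB(26, 121, 230)


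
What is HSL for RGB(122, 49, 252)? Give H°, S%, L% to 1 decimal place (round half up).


Normalize: R'=122/255≈0.4784, G'=49/255≈0.1922, B'=252/255≈0.9882
Max=252/255, Min=49/255, Δ=Max-Min=203/255
L = (Max+Min)/2 = (252+49)/510 = 301/510 = 0.59019… → L = 59.0%
L > 0.5 → S = Δ/(2-Max-Min) = 203/(510-252-49) = 203/209 = 0.97129… → S = 97.1%
(the 1/255 factors cancel in S and H, so raw channel differences can be used)
Max is B' → H = 60 × ((R-G)/Δ + 4) = 60 × ((122-49)/203 + 4)
  73/203 + 4 = 0.3596… + 4 = 4.3596…
  H = 60 × 4.3596… = 261.576…° → H = 261.6°
= HSL(261.6°, 97.1%, 59.0%)


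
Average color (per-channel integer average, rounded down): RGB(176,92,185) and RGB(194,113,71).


Midpoint: each channel = ⌊(C₁+C₂)/2⌋
R: ⌊(176+194)/2⌋ = 185
G: ⌊(92+113)/2⌋ = 102
B: ⌊(185+71)/2⌋ = 128
= RGB(185, 102, 128)


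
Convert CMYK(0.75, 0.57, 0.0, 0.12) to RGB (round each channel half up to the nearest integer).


R = 255 × (1-C) × (1-K) = 255 × 0.25 × 0.88 = 56.1 → 56
G = 255 × (1-M) × (1-K) = 255 × 0.43 × 0.88 = 96.492 → 96
B = 255 × (1-Y) × (1-K) = 255 × 1.00 × 0.88 = 224.4 → 224
= RGB(56, 96, 224)


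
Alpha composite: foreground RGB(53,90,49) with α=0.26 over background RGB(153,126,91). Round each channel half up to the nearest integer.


C = α×F + (1-α)×B, with 1-α = 0.74
R: 0.26×53 + 0.74×153 = 13.78 + 113.22 = 127.00 → 127
G: 0.26×90 + 0.74×126 = 23.40 + 93.24 = 116.64 → 117
B: 0.26×49 + 0.74×91 = 12.74 + 67.34 = 80.08 → 80
= RGB(127, 117, 80)


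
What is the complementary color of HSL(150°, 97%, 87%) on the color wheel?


Complement = opposite side of color wheel = hue + 180°
H' = (150 + 180) mod 360 = 330°
S and L unchanged.
= HSL(330°, 97%, 87%)


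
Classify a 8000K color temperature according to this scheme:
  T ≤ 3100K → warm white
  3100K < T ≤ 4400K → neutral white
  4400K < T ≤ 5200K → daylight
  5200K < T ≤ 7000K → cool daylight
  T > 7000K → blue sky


Temperature: 8000K
8000K > 7000K → blue sky
Classification: blue sky


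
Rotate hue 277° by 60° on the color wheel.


New hue = (H + rotation) mod 360
New hue = (277 + 60) mod 360
= 337 mod 360
= 337°


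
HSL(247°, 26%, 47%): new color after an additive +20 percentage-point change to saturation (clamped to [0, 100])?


Original S = 26%
Adjustment = +20 percentage points
New S = 26 + (20) = 46
Clamp to [0, 100] → 46
= HSL(247°, 46%, 47%)


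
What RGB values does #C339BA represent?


C3 → 195 (R)
39 → 57 (G)
BA → 186 (B)
= RGB(195, 57, 186)


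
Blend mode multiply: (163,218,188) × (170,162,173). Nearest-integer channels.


Multiply: C = A×B/255, rounded to nearest integer
R: 163×170/255 = 27710/255 ≈ 108.667 → 109
G: 218×162/255 = 35316/255 ≈ 138.494 → 138
B: 188×173/255 = 32524/255 ≈ 127.545 → 128
= RGB(109, 138, 128)


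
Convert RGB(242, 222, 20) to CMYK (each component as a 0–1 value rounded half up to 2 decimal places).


R'=242/255≈0.9490, G'=222/255≈0.8706, B'=20/255≈0.0784
K = 1 - max(R',G',B') = 1 - 242/255 = 13/255 = 0.05098… → 0.05
(1-R'-K)/(1-K) simplifies to (max-R)/max with max = 242:
C = (242-242)/242 = 0/242 = 0 → 0.00
M = (242-222)/242 = 20/242 = 0.08264… → 0.08
Y = (242-20)/242 = 222/242 = 0.91735… → 0.92
= CMYK(0.00, 0.08, 0.92, 0.05)


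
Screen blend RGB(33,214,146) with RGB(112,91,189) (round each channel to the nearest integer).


Screen: C = 255 - (255-A)×(255-B)/255, rounded to nearest integer
R: 255 - (255-33)×(255-112)/255 = 255 - 31746/255 ≈ 255 - 124.494 = 130.506 → 131
G: 255 - (255-214)×(255-91)/255 = 255 - 6724/255 ≈ 255 - 26.369 = 228.631 → 229
B: 255 - (255-146)×(255-189)/255 = 255 - 7194/255 ≈ 255 - 28.212 = 226.788 → 227
= RGB(131, 229, 227)


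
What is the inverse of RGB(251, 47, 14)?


Invert: (255-R, 255-G, 255-B)
R: 255-251 = 4
G: 255-47 = 208
B: 255-14 = 241
= RGB(4, 208, 241)


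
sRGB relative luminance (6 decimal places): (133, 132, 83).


Linearize each channel (sRGB transfer function): c = v/255; c_lin = c/12.92 if c ≤ 0.04045, else ((c+0.055)/1.055)^2.4
  R: 133/255 ≈ 0.521569 > 0.04045 → ((0.521569+0.055)/1.055)^2.4 ≈ 0.234551
  G: 132/255 ≈ 0.517647 > 0.04045 → ((0.517647+0.055)/1.055)^2.4 ≈ 0.230740
  B: 83/255 ≈ 0.325490 > 0.04045 → ((0.325490+0.055)/1.055)^2.4 ≈ 0.086500
R_lin = 0.234551, G_lin = 0.230740, B_lin = 0.086500
L = 0.2126×R + 0.7152×G + 0.0722×B
L = 0.2126×0.234551 + 0.7152×0.230740 + 0.0722×0.086500
L ≈ 0.221136


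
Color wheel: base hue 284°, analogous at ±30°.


Base hue: 284°
Left analog: (284 - 30) mod 360 = 254°
Right analog: (284 + 30) mod 360 = 314°
Analogous hues = 254° and 314°


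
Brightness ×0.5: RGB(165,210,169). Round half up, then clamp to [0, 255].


Multiply each channel by 0.5, round half up, clamp to [0, 255]
R: 165×0.5 = 82.5 → round → 83
G: 210×0.5 = 105
B: 169×0.5 = 84.5 → round → 85
= RGB(83, 105, 85)


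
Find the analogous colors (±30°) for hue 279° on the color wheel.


Base hue: 279°
Left analog: (279 - 30) mod 360 = 249°
Right analog: (279 + 30) mod 360 = 309°
Analogous hues = 249° and 309°


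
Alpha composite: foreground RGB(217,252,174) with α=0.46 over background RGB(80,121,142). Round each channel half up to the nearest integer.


C = α×F + (1-α)×B, with 1-α = 0.54
R: 0.46×217 + 0.54×80 = 99.82 + 43.20 = 143.02 → 143
G: 0.46×252 + 0.54×121 = 115.92 + 65.34 = 181.26 → 181
B: 0.46×174 + 0.54×142 = 80.04 + 76.68 = 156.72 → 157
= RGB(143, 181, 157)


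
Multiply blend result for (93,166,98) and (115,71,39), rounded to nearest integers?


Multiply: C = A×B/255, rounded to nearest integer
R: 93×115/255 = 10695/255 ≈ 41.941 → 42
G: 166×71/255 = 11786/255 ≈ 46.220 → 46
B: 98×39/255 = 3822/255 ≈ 14.988 → 15
= RGB(42, 46, 15)


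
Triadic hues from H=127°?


Triadic: equally spaced at 120° intervals
H1 = 127°
H2 = (127 + 120) mod 360 = 247°
H3 = (127 + 240) mod 360 = 7°
Triadic = 127°, 247°, 7°


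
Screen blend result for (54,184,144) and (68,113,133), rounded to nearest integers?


Screen: C = 255 - (255-A)×(255-B)/255, rounded to nearest integer
R: 255 - (255-54)×(255-68)/255 = 255 - 37587/255 ≈ 255 - 147.400 = 107.600 → 108
G: 255 - (255-184)×(255-113)/255 = 255 - 10082/255 ≈ 255 - 39.537 = 215.463 → 215
B: 255 - (255-144)×(255-133)/255 = 255 - 13542/255 ≈ 255 - 53.106 = 201.894 → 202
= RGB(108, 215, 202)


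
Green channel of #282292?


Color: #282292
R = 28 = 40
G = 22 = 34
B = 92 = 146
Green = 34


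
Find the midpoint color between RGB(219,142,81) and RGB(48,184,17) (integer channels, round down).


Midpoint: each channel = ⌊(C₁+C₂)/2⌋
R: ⌊(219+48)/2⌋ = 133
G: ⌊(142+184)/2⌋ = 163
B: ⌊(81+17)/2⌋ = 49
= RGB(133, 163, 49)


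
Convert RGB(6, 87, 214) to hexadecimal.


R = 6 → 06 (hex)
G = 87 → 57 (hex)
B = 214 → D6 (hex)
Hex = #0657D6


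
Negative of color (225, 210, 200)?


Invert: (255-R, 255-G, 255-B)
R: 255-225 = 30
G: 255-210 = 45
B: 255-200 = 55
= RGB(30, 45, 55)


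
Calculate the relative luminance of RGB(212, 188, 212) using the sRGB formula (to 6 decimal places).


Linearize each channel (sRGB transfer function): c = v/255; c_lin = c/12.92 if c ≤ 0.04045, else ((c+0.055)/1.055)^2.4
  R: 212/255 ≈ 0.831373 > 0.04045 → ((0.831373+0.055)/1.055)^2.4 ≈ 0.658375
  G: 188/255 ≈ 0.737255 > 0.04045 → ((0.737255+0.055)/1.055)^2.4 ≈ 0.502886
  B: 212/255 ≈ 0.831373 > 0.04045 → ((0.831373+0.055)/1.055)^2.4 ≈ 0.658375
R_lin = 0.658375, G_lin = 0.502886, B_lin = 0.658375
L = 0.2126×R + 0.7152×G + 0.0722×B
L = 0.2126×0.658375 + 0.7152×0.502886 + 0.0722×0.658375
L ≈ 0.547170


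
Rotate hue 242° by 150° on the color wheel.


New hue = (H + rotation) mod 360
New hue = (242 + 150) mod 360
= 392 mod 360
= 32°


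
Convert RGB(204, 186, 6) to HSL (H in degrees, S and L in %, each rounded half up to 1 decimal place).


Normalize: R'=204/255≈0.8000, G'=186/255≈0.7294, B'=6/255≈0.0235
Max=204/255, Min=6/255, Δ=Max-Min=198/255
L = (Max+Min)/2 = (204+6)/510 = 210/510 = 0.41176… → L = 41.2%
L ≤ 0.5 → S = Δ/(Max+Min) = 198/(204+6) = 198/210 = 0.94285… → S = 94.3%
(the 1/255 factors cancel in S and H, so raw channel differences can be used)
Max is R' → H = 60 × (((G-B)/Δ) mod 6) = 60 × (((186-6)/198) mod 6)
  180/198 = 0.9090…
  H = 60 × 0.9090… = 54.545…° → H = 54.5°
= HSL(54.5°, 94.3%, 41.2%)


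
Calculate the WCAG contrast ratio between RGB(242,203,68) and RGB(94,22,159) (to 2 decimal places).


Linearize each sRGB channel c=v/255: c/12.92 if c ≤ 0.04045 else ((c+0.055)/1.055)^2.4
L = 0.2126×R_lin + 0.7152×G_lin + 0.0722×B_lin
Color 1 (242,203,68):
  R=242: 242/255≈0.9490 > 0.04045 → ((0.9490+0.055)/1.055)^2.4 ≈ 0.88792
  G=203: 203/255≈0.7961 > 0.04045 → ((0.7961+0.055)/1.055)^2.4 ≈ 0.59720
  B=68: 68/255≈0.2667 > 0.04045 → ((0.2667+0.055)/1.055)^2.4 ≈ 0.05781
  L1 = 0.2126×0.88792 + 0.7152×0.59720 + 0.0722×0.05781 ≈ 0.62006
Color 2 (94,22,159):
  R=94: 94/255≈0.3686 > 0.04045 → ((0.3686+0.055)/1.055)^2.4 ≈ 0.11193
  G=22: 22/255≈0.0863 > 0.04045 → ((0.0863+0.055)/1.055)^2.4 ≈ 0.00802
  B=159: 159/255≈0.6235 > 0.04045 → ((0.6235+0.055)/1.055)^2.4 ≈ 0.34670
  L2 = 0.2126×0.11193 + 0.7152×0.00802 + 0.0722×0.34670 ≈ 0.05457
Lighter = 0.62006, Darker = 0.05457
Ratio = (L_lighter + 0.05) / (L_darker + 0.05)
Ratio = (0.62006 + 0.05) / (0.05457 + 0.05) = 0.67006 / 0.10457 ≈ 6.4080
Ratio ≈ 6.41:1


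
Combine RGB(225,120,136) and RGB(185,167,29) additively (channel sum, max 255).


Additive: each channel = min(255, C₁+C₂)
R: 225+185 = 410 → 255
G: 120+167 = 287 → 255
B: 136+29 = 165 → 165
= RGB(255, 255, 165)


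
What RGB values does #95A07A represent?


95 → 149 (R)
A0 → 160 (G)
7A → 122 (B)
= RGB(149, 160, 122)


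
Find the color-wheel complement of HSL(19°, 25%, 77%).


Complement = opposite side of color wheel = hue + 180°
H' = (19 + 180) mod 360 = 199°
S and L unchanged.
= HSL(199°, 25%, 77%)


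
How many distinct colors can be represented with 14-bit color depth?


Colors = 2^bits = 2^14
= 16,384 colors


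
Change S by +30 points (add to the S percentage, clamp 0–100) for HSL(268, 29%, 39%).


Original S = 29%
Adjustment = +30 percentage points
New S = 29 + (30) = 59
Clamp to [0, 100] → 59
= HSL(268°, 59%, 39%)


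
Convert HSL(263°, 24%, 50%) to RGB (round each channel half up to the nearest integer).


H=263°, S=0.24, L=0.50
C = (1-|2L-1|)×S = (1-|0.00|)×0.24 = 0.24
H' = H/60 = 263/60 ≈ 4.3833; X = C×(1-|H' mod 2 - 1|) = 0.092
m = L - C/2 = 0.50 - 0.12 = 0.38
Sector ⌊H'⌋ = 4 → (R',G',B') = (0.092, 0.0, 0.24)
RGB = ((R'+m)×255, (G'+m)×255, (B'+m)×255) = (120.36, 96.9, 158.1)
Round half up → RGB(120, 97, 158)


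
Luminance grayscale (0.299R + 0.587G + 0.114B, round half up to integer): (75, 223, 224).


Gray = 0.299×R + 0.587×G + 0.114×B
Gray = 0.299×75 + 0.587×223 + 0.114×224
Gray = 22.425 + 130.901 + 25.536
Gray = 178.862 → round half up → 179
Gray = 179


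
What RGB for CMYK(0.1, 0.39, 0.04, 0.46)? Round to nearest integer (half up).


R = 255 × (1-C) × (1-K) = 255 × 0.90 × 0.54 = 123.93 → 124
G = 255 × (1-M) × (1-K) = 255 × 0.61 × 0.54 = 83.997 → 84
B = 255 × (1-Y) × (1-K) = 255 × 0.96 × 0.54 = 132.192 → 132
= RGB(124, 84, 132)


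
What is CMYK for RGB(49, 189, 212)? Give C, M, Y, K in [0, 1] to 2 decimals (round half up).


R'=49/255≈0.1922, G'=189/255≈0.7412, B'=212/255≈0.8314
K = 1 - max(R',G',B') = 1 - 212/255 = 43/255 = 0.16862… → 0.17
(1-R'-K)/(1-K) simplifies to (max-R)/max with max = 212:
C = (212-49)/212 = 163/212 = 0.76886… → 0.77
M = (212-189)/212 = 23/212 = 0.10849… → 0.11
Y = (212-212)/212 = 0/212 = 0 → 0.00
= CMYK(0.77, 0.11, 0.00, 0.17)


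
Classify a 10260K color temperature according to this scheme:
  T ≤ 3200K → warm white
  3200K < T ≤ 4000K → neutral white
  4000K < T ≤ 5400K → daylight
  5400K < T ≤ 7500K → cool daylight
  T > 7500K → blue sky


Temperature: 10260K
10260K > 7500K → blue sky
Classification: blue sky


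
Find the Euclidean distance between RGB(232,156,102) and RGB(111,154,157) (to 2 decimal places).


d = √[(R₁-R₂)² + (G₁-G₂)² + (B₁-B₂)²]
d = √[(232-111)² + (156-154)² + (102-157)²]
d = √[14641 + 4 + 3025]
d = √17670
d ≈ 132.93


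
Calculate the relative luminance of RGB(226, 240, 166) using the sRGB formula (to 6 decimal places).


Linearize each channel (sRGB transfer function): c = v/255; c_lin = c/12.92 if c ≤ 0.04045, else ((c+0.055)/1.055)^2.4
  R: 226/255 ≈ 0.886275 > 0.04045 → ((0.886275+0.055)/1.055)^2.4 ≈ 0.760525
  G: 240/255 ≈ 0.941176 > 0.04045 → ((0.941176+0.055)/1.055)^2.4 ≈ 0.871367
  B: 166/255 ≈ 0.650980 > 0.04045 → ((0.650980+0.055)/1.055)^2.4 ≈ 0.381326
R_lin = 0.760525, G_lin = 0.871367, B_lin = 0.381326
L = 0.2126×R + 0.7152×G + 0.0722×B
L = 0.2126×0.760525 + 0.7152×0.871367 + 0.0722×0.381326
L ≈ 0.812421


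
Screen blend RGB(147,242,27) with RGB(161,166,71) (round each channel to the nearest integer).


Screen: C = 255 - (255-A)×(255-B)/255, rounded to nearest integer
R: 255 - (255-147)×(255-161)/255 = 255 - 10152/255 ≈ 255 - 39.812 = 215.188 → 215
G: 255 - (255-242)×(255-166)/255 = 255 - 1157/255 ≈ 255 - 4.537 = 250.463 → 250
B: 255 - (255-27)×(255-71)/255 = 255 - 41952/255 ≈ 255 - 164.518 = 90.482 → 90
= RGB(215, 250, 90)
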